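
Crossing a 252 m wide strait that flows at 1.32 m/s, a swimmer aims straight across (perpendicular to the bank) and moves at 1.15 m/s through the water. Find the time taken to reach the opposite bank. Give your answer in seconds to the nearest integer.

The component of the swimmer's velocity perpendicular to the bank is 1.15 m/s.
The flow acts along the bank and has no component across it.
Time = 252 / 1.150 = 219.130 s.

219 s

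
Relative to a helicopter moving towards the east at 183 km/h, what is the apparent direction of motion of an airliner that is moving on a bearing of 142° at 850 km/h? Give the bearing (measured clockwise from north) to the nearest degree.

153°

Taking east as x and north as y: airliner velocity = (523.312, -669.809) km/h; helicopter velocity = (183.000, 0.000) km/h.
Velocity of airliner relative to helicopter = (523.312, -669.809) − (183.000, 0.000) = (340.312, -669.809) km/h.
Bearing = atan2(340.31, -669.81) = 153.07° clockwise from north.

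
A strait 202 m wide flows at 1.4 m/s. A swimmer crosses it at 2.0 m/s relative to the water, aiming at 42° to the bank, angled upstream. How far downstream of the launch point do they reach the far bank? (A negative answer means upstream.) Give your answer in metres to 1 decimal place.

Perpendicular speed = 1.338 m/s; crossing time = 202 / 1.338 = 150.942 s.
Net downstream speed = -0.086 m/s.
Drift = -0.086 × 150.942 = -13.025 m (upstream).

-13.0 m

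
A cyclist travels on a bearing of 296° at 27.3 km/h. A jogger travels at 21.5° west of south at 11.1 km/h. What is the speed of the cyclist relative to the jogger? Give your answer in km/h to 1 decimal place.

Taking east as x and north as y: cyclist velocity = (-24.537, 11.968) km/h; jogger velocity = (-4.068, -10.328) km/h.
Velocity of cyclist relative to jogger = (-24.537, 11.968) − (-4.068, -10.328) = (-20.469, 22.295) km/h.
Magnitude = |(-20.469, 22.295)| = 30.266 km/h.

30.3 km/h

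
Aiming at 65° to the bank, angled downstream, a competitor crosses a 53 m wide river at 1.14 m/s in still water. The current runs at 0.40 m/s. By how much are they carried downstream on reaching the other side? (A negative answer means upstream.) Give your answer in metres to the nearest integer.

45 m

Perpendicular speed = 1.033 m/s; crossing time = 53 / 1.033 = 51.297 s.
Net downstream speed = 0.882 m/s.
Drift = 0.882 × 51.297 = 45.233 m (downstream).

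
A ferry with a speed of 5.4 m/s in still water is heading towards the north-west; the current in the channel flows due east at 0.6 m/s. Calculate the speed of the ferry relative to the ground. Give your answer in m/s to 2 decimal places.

4.99 m/s

Taking east as x and north as y: velocity relative to the water = (-3.818, 3.818) m/s; the water relative to ground = (0.600, 0.000) m/s.
Velocity relative to ground = (-3.818, 3.818) + (0.600, 0.000) = (-3.218, 3.818) m/s.
Speed = |(-3.218, 3.818)| = 4.994 m/s.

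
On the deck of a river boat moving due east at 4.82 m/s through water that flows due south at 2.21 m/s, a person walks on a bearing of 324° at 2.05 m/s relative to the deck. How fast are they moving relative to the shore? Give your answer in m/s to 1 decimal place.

3.7 m/s

In east/north components (m/s): person relative to river boat = (-1.205, 1.658); river boat relative to water = (4.820, 0.000); water relative to ground = (0.000, -2.210).
Sum = (3.615, -0.552) m/s.
Speed = |(3.615, -0.552)| = 3.657 m/s.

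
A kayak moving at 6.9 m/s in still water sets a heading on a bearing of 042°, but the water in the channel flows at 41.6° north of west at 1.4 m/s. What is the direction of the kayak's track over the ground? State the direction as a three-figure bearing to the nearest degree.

031°

Taking east as x and north as y: velocity relative to the water = (4.617, 5.128) m/s; the water relative to ground = (-1.047, 0.929) m/s.
Velocity relative to ground = (4.617, 5.128) + (-1.047, 0.929) = (3.570, 6.057) m/s.
Bearing = atan2(3.57, 6.06) = 30.51° clockwise from north.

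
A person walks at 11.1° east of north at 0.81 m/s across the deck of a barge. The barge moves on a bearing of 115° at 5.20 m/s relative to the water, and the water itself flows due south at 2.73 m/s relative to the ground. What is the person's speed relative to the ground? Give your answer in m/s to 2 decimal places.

6.39 m/s

In east/north components (m/s): person relative to barge = (0.156, 0.795); barge relative to water = (4.713, -2.198); water relative to ground = (0.000, -2.730).
Sum = (4.869, -4.133) m/s.
Speed = |(4.869, -4.133)| = 6.386 m/s.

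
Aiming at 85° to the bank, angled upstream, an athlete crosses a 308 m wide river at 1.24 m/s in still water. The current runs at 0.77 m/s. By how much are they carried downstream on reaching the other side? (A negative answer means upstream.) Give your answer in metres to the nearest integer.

165 m

Perpendicular speed = 1.235 m/s; crossing time = 308 / 1.235 = 249.336 s.
Net downstream speed = 0.662 m/s.
Drift = 0.662 × 249.336 = 165.042 m (downstream).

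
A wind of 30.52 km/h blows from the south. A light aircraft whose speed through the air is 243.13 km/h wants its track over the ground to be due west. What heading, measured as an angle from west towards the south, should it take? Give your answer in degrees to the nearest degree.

The wind pushes perpendicular to the desired track; the heading must have a component into the wind equal to 30.52 km/h: 243.13 sin θ = 30.52.
sin θ = 0.1255, so θ = 7.211°.

7°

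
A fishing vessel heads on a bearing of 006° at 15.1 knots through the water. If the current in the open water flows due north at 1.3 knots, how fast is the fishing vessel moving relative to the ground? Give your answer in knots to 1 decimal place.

16.4 knots

Taking east as x and north as y: velocity relative to the water = (1.578, 15.017) knots; the water relative to ground = (0.000, 1.300) knots.
Velocity relative to ground = (1.578, 15.017) + (0.000, 1.300) = (1.578, 16.317) knots.
Speed = |(1.578, 16.317)| = 16.393 knots.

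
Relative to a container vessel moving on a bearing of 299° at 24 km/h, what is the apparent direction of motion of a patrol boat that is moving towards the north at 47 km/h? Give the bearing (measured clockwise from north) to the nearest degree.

Taking east as x and north as y: patrol boat velocity = (0.000, 47.000) km/h; container vessel velocity = (-20.991, 11.635) km/h.
Velocity of patrol boat relative to container vessel = (0.000, 47.000) − (-20.991, 11.635) = (20.991, 35.365) km/h.
Bearing = atan2(20.99, 35.36) = 30.69° clockwise from north.

031°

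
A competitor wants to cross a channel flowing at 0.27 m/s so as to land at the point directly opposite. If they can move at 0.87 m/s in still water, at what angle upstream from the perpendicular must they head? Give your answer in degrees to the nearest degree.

To cancel the current, the upstream component of the competitor's velocity must equal the flow: 0.87 sin θ = 0.27.
sin θ = 0.27 / 0.87 = 0.3103.
θ = arcsin(0.3103) = 18.080°.

18°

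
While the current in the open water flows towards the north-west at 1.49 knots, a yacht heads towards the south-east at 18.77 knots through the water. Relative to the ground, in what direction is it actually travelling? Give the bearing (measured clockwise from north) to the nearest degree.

Taking east as x and north as y: velocity relative to the water = (13.272, -13.272) knots; the water relative to ground = (-1.054, 1.054) knots.
Velocity relative to ground = (13.272, -13.272) + (-1.054, 1.054) = (12.219, -12.219) knots.
Bearing = atan2(12.22, -12.22) = 135.00° clockwise from north.

135°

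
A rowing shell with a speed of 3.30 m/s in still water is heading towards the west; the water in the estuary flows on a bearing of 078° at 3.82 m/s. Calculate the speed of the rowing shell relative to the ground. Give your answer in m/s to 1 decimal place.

0.9 m/s

Taking east as x and north as y: velocity relative to the water = (-3.300, 0.000) m/s; the water relative to ground = (3.737, 0.794) m/s.
Velocity relative to ground = (-3.300, 0.000) + (3.737, 0.794) = (0.437, 0.794) m/s.
Speed = |(0.437, 0.794)| = 0.906 m/s.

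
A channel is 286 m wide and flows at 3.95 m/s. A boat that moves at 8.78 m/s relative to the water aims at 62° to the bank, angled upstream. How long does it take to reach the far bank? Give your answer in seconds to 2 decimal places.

36.89 s

The component of the boat's velocity perpendicular to the bank is 8.78 × sin 62° = 7.752 m/s.
The current is parallel to the bank, so it does not affect the crossing time.
Time = 286 / 7.752 = 36.892 s.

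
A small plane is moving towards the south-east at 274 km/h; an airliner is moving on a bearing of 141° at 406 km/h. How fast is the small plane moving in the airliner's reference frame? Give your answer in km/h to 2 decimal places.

Taking east as x and north as y: small plane velocity = (193.747, -193.747) km/h; airliner velocity = (255.504, -315.521) km/h.
Velocity of small plane relative to airliner = (193.747, -193.747) − (255.504, -315.521) = (-61.757, 121.774) km/h.
Magnitude = |(-61.757, 121.774)| = 136.539 km/h.

136.54 km/h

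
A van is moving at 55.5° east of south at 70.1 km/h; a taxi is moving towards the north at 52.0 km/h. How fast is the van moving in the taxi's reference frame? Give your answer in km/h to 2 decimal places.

Taking east as x and north as y: van velocity = (57.771, -39.705) km/h; taxi velocity = (0.000, 52.000) km/h.
Velocity of van relative to taxi = (57.771, -39.705) − (0.000, 52.000) = (57.771, -91.705) km/h.
Magnitude = |(57.771, -91.705)| = 108.385 km/h.

108.39 km/h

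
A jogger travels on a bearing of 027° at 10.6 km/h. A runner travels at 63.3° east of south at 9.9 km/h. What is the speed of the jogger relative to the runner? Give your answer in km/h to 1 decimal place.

Taking east as x and north as y: jogger velocity = (4.812, 9.445) km/h; runner velocity = (8.844, -4.448) km/h.
Velocity of jogger relative to runner = (4.812, 9.445) − (8.844, -4.448) = (-4.032, 13.893) km/h.
Magnitude = |(-4.032, 13.893)| = 14.466 km/h.

14.5 km/h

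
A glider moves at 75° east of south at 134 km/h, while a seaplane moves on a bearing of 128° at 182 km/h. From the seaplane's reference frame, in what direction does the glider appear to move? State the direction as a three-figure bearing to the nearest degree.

350°

Taking east as x and north as y: glider velocity = (129.434, -34.682) km/h; seaplane velocity = (143.418, -112.050) km/h.
Velocity of glider relative to seaplane = (129.434, -34.682) − (143.418, -112.050) = (-13.984, 77.369) km/h.
Bearing = atan2(-13.98, 77.37) = 349.75° clockwise from north.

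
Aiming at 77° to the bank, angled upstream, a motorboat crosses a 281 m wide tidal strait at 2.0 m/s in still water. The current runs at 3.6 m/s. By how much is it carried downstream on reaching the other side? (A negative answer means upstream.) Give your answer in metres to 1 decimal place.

Perpendicular speed = 1.949 m/s; crossing time = 281 / 1.949 = 144.196 s.
Net downstream speed = 3.150 m/s.
Drift = 3.150 × 144.196 = 454.231 m (downstream).

454.2 m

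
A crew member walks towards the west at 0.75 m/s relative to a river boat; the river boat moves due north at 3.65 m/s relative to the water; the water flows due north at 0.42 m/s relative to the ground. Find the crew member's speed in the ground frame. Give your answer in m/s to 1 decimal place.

4.1 m/s

In east/north components (m/s): crew member relative to river boat = (-0.750, 0.000); river boat relative to water = (0.000, 3.650); water relative to ground = (0.000, 0.420).
Sum = (-0.750, 4.070) m/s.
Speed = |(-0.750, 4.070)| = 4.139 m/s.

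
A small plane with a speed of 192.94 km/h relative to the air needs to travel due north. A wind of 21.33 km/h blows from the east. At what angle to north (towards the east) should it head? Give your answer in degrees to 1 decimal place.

6.3°

The wind pushes perpendicular to the desired track; the heading must have a component into the wind equal to 21.33 km/h: 192.94 sin θ = 21.33.
sin θ = 0.1106, so θ = 6.347°.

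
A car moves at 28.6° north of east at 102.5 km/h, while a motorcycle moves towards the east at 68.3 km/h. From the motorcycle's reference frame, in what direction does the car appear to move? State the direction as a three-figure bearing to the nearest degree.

024°

Taking east as x and north as y: car velocity = (89.993, 49.066) km/h; motorcycle velocity = (68.300, 0.000) km/h.
Velocity of car relative to motorcycle = (89.993, 49.066) − (68.300, 0.000) = (21.693, 49.066) km/h.
Bearing = atan2(21.69, 49.07) = 23.85° clockwise from north.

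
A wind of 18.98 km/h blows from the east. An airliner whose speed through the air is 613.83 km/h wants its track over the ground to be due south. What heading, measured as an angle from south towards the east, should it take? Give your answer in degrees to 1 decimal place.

The wind pushes perpendicular to the desired track; the heading must have a component into the wind equal to 18.98 km/h: 613.83 sin θ = 18.98.
sin θ = 0.0309, so θ = 1.772°.

1.8°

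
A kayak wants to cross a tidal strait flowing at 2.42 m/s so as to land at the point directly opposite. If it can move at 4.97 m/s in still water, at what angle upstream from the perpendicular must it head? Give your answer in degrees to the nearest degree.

To cancel the current, the upstream component of the kayak's velocity must equal the flow: 4.97 sin θ = 2.42.
sin θ = 2.42 / 4.97 = 0.4869.
θ = arcsin(0.4869) = 29.138°.

29°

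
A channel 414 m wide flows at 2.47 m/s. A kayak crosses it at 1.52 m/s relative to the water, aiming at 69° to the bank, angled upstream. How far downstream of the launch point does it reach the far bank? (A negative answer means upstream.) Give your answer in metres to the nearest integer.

Perpendicular speed = 1.419 m/s; crossing time = 414 / 1.419 = 291.746 s.
Net downstream speed = 1.925 m/s.
Drift = 1.925 × 291.746 = 561.693 m (downstream).

562 m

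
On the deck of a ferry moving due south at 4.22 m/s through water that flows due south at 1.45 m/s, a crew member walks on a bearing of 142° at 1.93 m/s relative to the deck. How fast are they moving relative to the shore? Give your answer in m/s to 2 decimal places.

In east/north components (m/s): crew member relative to ferry = (1.188, -1.521); ferry relative to water = (0.000, -4.220); water relative to ground = (0.000, -1.450).
Sum = (1.188, -7.191) m/s.
Speed = |(1.188, -7.191)| = 7.288 m/s.

7.29 m/s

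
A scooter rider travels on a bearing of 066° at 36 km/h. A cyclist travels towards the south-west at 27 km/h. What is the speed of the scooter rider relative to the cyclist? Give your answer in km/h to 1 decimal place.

Taking east as x and north as y: scooter rider velocity = (32.888, 14.643) km/h; cyclist velocity = (-19.092, -19.092) km/h.
Velocity of scooter rider relative to cyclist = (32.888, 14.643) − (-19.092, -19.092) = (51.980, 33.734) km/h.
Magnitude = |(51.980, 33.734)| = 61.967 km/h.

62.0 km/h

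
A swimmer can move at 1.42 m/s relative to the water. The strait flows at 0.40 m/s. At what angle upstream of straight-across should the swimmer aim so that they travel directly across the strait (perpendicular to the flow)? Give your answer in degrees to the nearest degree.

To cancel the current, the upstream component of the swimmer's velocity must equal the flow: 1.42 sin θ = 0.40.
sin θ = 0.40 / 1.42 = 0.2817.
θ = arcsin(0.2817) = 16.361°.

16°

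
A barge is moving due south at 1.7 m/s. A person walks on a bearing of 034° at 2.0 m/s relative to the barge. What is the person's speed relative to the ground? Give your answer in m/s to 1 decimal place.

1.1 m/s

Taking east as x and north as y: barge velocity = (0.000, -1.700) m/s; person velocity relative to barge = (1.118, 1.658) m/s.
Velocity relative to ground = (0.000, -1.700) + (1.118, 1.658) = (1.118, -0.042) m/s.
Speed = |(1.118, -0.042)| = 1.119 m/s.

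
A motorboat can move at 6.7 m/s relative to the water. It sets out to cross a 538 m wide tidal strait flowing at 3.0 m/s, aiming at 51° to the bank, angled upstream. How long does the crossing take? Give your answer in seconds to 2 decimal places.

The component of the motorboat's velocity perpendicular to the bank is 6.7 × sin 51° = 5.207 m/s.
The flow acts along the bank and has no component across it.
Time = 538 / 5.207 = 103.325 s.

103.32 s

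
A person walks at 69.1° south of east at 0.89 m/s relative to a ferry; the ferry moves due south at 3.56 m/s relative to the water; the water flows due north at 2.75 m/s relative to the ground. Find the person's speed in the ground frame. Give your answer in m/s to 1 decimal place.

In east/north components (m/s): person relative to ferry = (0.317, -0.831); ferry relative to water = (0.000, -3.560); water relative to ground = (0.000, 2.750).
Sum = (0.317, -1.641) m/s.
Speed = |(0.317, -1.641)| = 1.672 m/s.

1.7 m/s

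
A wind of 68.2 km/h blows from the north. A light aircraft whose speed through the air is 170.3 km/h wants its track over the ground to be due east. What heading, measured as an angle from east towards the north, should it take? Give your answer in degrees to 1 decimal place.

23.6°

The wind pushes perpendicular to the desired track; the heading must have a component into the wind equal to 68.2 km/h: 170.3 sin θ = 68.2.
sin θ = 0.4005, so θ = 23.608°.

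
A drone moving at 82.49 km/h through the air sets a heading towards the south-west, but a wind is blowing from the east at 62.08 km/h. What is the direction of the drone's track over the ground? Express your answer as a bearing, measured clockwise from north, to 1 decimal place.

Taking east as x and north as y: velocity relative to the air = (-58.329, -58.329) km/h; the air relative to ground = (-62.080, 0.000) km/h.
Velocity relative to ground = (-58.329, -58.329) + (-62.080, 0.000) = (-120.409, -58.329) km/h.
Bearing = atan2(-120.41, -58.33) = 244.15° clockwise from north.

244.2°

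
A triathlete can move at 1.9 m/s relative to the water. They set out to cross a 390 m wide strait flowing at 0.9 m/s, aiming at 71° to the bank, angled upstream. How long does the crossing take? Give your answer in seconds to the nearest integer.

The component of the triathlete's velocity perpendicular to the bank is 1.9 × sin 71° = 1.796 m/s.
Only the cross-stream component determines the crossing time; the current contributes nothing perpendicular to the bank.
Time = 390 / 1.796 = 217.091 s.

217 s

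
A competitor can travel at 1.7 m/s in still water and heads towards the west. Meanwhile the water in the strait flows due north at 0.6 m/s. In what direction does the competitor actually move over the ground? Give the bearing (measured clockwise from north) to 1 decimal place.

Taking east as x and north as y: velocity relative to the water = (-1.700, 0.000) m/s; the water relative to ground = (0.000, 0.600) m/s.
Velocity relative to ground = (-1.700, 0.000) + (0.000, 0.600) = (-1.700, 0.600) m/s.
Bearing = atan2(-1.70, 0.60) = 289.44° clockwise from north.

289.4°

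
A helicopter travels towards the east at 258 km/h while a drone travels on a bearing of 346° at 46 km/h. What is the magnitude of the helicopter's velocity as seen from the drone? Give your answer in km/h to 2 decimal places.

Taking east as x and north as y: helicopter velocity = (258.000, 0.000) km/h; drone velocity = (-11.128, 44.634) km/h.
Velocity of helicopter relative to drone = (258.000, 0.000) − (-11.128, 44.634) = (269.128, -44.634) km/h.
Magnitude = |(269.128, -44.634)| = 272.804 km/h.

272.80 km/h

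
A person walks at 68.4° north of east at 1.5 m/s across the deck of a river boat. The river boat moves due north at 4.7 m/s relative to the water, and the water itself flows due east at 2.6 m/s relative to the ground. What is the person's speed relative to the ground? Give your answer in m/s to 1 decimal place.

6.9 m/s

In east/north components (m/s): person relative to river boat = (0.552, 1.395); river boat relative to water = (0.000, 4.700); water relative to ground = (2.600, 0.000).
Sum = (3.152, 6.095) m/s.
Speed = |(3.152, 6.095)| = 6.862 m/s.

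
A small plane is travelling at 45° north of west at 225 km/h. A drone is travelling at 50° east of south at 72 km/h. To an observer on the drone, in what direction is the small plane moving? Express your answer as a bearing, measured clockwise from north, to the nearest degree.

Taking east as x and north as y: small plane velocity = (-159.099, 159.099) km/h; drone velocity = (55.155, -46.281) km/h.
Velocity of small plane relative to drone = (-159.099, 159.099) − (55.155, -46.281) = (-214.254, 205.380) km/h.
Bearing = atan2(-214.25, 205.38) = 313.79° clockwise from north.

314°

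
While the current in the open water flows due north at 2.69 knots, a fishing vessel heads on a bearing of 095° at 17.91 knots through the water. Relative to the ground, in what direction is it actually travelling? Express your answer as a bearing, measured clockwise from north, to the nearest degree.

086°

Taking east as x and north as y: velocity relative to the water = (17.842, -1.561) knots; the water relative to ground = (0.000, 2.690) knots.
Velocity relative to ground = (17.842, -1.561) + (0.000, 2.690) = (17.842, 1.129) knots.
Bearing = atan2(17.84, 1.13) = 86.38° clockwise from north.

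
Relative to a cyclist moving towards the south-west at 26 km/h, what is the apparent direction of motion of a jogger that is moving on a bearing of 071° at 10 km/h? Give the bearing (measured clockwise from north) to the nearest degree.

052°

Taking east as x and north as y: jogger velocity = (9.455, 3.256) km/h; cyclist velocity = (-18.385, -18.385) km/h.
Velocity of jogger relative to cyclist = (9.455, 3.256) − (-18.385, -18.385) = (27.840, 21.640) km/h.
Bearing = atan2(27.84, 21.64) = 52.14° clockwise from north.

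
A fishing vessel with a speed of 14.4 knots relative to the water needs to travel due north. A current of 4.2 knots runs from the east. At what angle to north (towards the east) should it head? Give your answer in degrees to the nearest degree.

The current pushes perpendicular to the desired track; the heading must have a component into the current equal to 4.2 knots: 14.4 sin θ = 4.2.
sin θ = 0.2917, so θ = 16.958°.

17°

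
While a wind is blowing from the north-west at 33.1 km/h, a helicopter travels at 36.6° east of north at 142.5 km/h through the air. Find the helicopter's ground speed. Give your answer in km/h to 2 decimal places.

141.51 km/h

Taking east as x and north as y: velocity relative to the air = (84.962, 114.401) km/h; the air relative to ground = (23.405, -23.405) km/h.
Velocity relative to ground = (84.962, 114.401) + (23.405, -23.405) = (108.367, 90.996) km/h.
Speed = |(108.367, 90.996)| = 141.505 km/h.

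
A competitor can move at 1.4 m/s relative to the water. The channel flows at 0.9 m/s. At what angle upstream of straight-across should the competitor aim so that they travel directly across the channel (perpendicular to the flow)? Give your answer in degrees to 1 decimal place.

To cancel the current, the upstream component of the competitor's velocity must equal the flow: 1.4 sin θ = 0.9.
sin θ = 0.9 / 1.4 = 0.6429.
θ = arcsin(0.6429) = 40.005°.

40.0°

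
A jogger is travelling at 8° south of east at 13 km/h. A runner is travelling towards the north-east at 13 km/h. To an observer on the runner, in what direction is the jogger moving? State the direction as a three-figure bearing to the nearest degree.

Taking east as x and north as y: jogger velocity = (12.873, -1.809) km/h; runner velocity = (9.192, 9.192) km/h.
Velocity of jogger relative to runner = (12.873, -1.809) − (9.192, 9.192) = (3.681, -11.002) km/h.
Bearing = atan2(3.68, -11.00) = 161.50° clockwise from north.

162°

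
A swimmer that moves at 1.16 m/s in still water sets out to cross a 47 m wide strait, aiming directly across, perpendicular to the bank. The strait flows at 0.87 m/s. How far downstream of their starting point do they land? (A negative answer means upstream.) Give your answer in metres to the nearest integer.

35 m

Perpendicular speed = 1.160 m/s; crossing time = 47 / 1.160 = 40.517 s.
Net downstream speed = 0.870 m/s.
Drift = 0.870 × 40.517 = 35.250 m (downstream).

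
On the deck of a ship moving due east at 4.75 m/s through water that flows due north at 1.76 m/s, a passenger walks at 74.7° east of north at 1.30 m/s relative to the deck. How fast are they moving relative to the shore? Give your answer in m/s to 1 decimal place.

In east/north components (m/s): passenger relative to ship = (1.254, 0.343); ship relative to water = (4.750, 0.000); water relative to ground = (0.000, 1.760).
Sum = (6.004, 2.103) m/s.
Speed = |(6.004, 2.103)| = 6.362 m/s.

6.4 m/s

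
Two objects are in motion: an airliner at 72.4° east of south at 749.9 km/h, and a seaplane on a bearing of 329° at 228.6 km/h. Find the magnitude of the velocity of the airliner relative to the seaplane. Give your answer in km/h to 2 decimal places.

933.70 km/h

Taking east as x and north as y: airliner velocity = (714.798, -226.747) km/h; seaplane velocity = (-117.738, 195.948) km/h.
Velocity of airliner relative to seaplane = (714.798, -226.747) − (-117.738, 195.948) = (832.535, -422.696) km/h.
Magnitude = |(832.535, -422.696)| = 933.695 km/h.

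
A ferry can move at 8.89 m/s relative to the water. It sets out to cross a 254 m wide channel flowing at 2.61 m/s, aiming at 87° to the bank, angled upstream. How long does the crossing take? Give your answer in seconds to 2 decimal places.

The component of the ferry's velocity perpendicular to the bank is 8.89 × sin 87° = 8.878 m/s.
The flow acts along the bank and has no component across it.
Time = 254 / 8.878 = 28.611 s.

28.61 s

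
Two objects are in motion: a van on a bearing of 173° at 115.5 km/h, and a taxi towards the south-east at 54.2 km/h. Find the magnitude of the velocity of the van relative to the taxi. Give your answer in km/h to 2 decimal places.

Taking east as x and north as y: van velocity = (14.076, -114.639) km/h; taxi velocity = (38.325, -38.325) km/h.
Velocity of van relative to taxi = (14.076, -114.639) − (38.325, -38.325) = (-24.249, -76.314) km/h.
Magnitude = |(-24.249, -76.314)| = 80.074 km/h.

80.07 km/h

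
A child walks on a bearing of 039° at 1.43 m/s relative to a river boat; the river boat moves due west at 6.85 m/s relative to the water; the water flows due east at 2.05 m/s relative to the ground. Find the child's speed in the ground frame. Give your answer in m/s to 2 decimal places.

4.06 m/s

In east/north components (m/s): child relative to river boat = (0.900, 1.111); river boat relative to water = (-6.850, 0.000); water relative to ground = (2.050, 0.000).
Sum = (-3.900, 1.111) m/s.
Speed = |(-3.900, 1.111)| = 4.055 m/s.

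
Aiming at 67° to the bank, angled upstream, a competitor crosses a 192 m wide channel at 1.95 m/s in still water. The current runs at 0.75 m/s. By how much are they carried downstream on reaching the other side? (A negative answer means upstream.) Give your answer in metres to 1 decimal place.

Perpendicular speed = 1.795 m/s; crossing time = 192 / 1.795 = 106.965 s.
Net downstream speed = -0.012 m/s.
Drift = -0.012 × 106.965 = -1.276 m (upstream).

-1.3 m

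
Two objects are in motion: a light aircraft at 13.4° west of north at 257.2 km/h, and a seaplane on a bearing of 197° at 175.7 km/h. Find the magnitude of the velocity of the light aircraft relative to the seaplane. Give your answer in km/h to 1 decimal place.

Taking east as x and north as y: light aircraft velocity = (-59.606, 250.198) km/h; seaplane velocity = (-51.370, -168.023) km/h.
Velocity of light aircraft relative to seaplane = (-59.606, 250.198) − (-51.370, -168.023) = (-8.236, 418.221) km/h.
Magnitude = |(-8.236, 418.221)| = 418.302 km/h.

418.3 km/h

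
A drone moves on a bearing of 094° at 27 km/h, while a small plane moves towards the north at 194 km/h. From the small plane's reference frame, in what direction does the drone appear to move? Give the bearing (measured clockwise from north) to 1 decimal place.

172.2°

Taking east as x and north as y: drone velocity = (26.934, -1.883) km/h; small plane velocity = (0.000, 194.000) km/h.
Velocity of drone relative to small plane = (26.934, -1.883) − (0.000, 194.000) = (26.934, -195.883) km/h.
Bearing = atan2(26.93, -195.88) = 172.17° clockwise from north.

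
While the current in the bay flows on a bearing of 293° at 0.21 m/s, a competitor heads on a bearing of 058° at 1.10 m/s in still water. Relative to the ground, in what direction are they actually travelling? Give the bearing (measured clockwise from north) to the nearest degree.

048°

Taking east as x and north as y: velocity relative to the water = (0.933, 0.583) m/s; the water relative to ground = (-0.193, 0.082) m/s.
Velocity relative to ground = (0.933, 0.583) + (-0.193, 0.082) = (0.740, 0.665) m/s.
Bearing = atan2(0.74, 0.66) = 48.04° clockwise from north.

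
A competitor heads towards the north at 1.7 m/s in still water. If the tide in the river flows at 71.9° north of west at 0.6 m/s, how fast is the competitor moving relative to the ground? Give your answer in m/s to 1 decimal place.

2.3 m/s

Taking east as x and north as y: velocity relative to the water = (0.000, 1.700) m/s; the water relative to ground = (-0.186, 0.570) m/s.
Velocity relative to ground = (0.000, 1.700) + (-0.186, 0.570) = (-0.186, 2.270) m/s.
Speed = |(-0.186, 2.270)| = 2.278 m/s.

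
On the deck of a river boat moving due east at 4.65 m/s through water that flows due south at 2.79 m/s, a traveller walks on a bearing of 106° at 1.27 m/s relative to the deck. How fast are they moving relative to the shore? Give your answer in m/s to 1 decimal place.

In east/north components (m/s): traveller relative to river boat = (1.221, -0.350); river boat relative to water = (4.650, 0.000); water relative to ground = (0.000, -2.790).
Sum = (5.871, -3.140) m/s.
Speed = |(5.871, -3.140)| = 6.658 m/s.

6.7 m/s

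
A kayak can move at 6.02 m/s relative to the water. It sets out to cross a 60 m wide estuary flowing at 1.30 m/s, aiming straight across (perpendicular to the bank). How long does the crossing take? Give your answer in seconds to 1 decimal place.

The component of the kayak's velocity perpendicular to the bank is 6.02 m/s.
Only the cross-stream component determines the crossing time; the current contributes nothing perpendicular to the bank.
Time = 60 / 6.020 = 9.967 s.

10.0 s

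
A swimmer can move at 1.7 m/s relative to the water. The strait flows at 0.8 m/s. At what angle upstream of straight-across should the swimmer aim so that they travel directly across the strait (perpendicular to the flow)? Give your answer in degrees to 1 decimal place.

To cancel the current, the upstream component of the swimmer's velocity must equal the flow: 1.7 sin θ = 0.8.
sin θ = 0.8 / 1.7 = 0.4706.
θ = arcsin(0.4706) = 28.072°.

28.1°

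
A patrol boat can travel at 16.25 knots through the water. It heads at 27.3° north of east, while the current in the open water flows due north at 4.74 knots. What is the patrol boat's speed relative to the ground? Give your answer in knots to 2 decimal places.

18.90 knots

Taking east as x and north as y: velocity relative to the water = (14.440, 7.453) knots; the water relative to ground = (0.000, 4.740) knots.
Velocity relative to ground = (14.440, 7.453) + (0.000, 4.740) = (14.440, 12.193) knots.
Speed = |(14.440, 12.193)| = 18.899 knots.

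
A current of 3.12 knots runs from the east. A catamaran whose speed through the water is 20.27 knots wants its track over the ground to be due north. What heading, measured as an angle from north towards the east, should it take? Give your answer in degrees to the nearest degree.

The current pushes perpendicular to the desired track; the heading must have a component into the current equal to 3.12 knots: 20.27 sin θ = 3.12.
sin θ = 0.1539, so θ = 8.854°.

9°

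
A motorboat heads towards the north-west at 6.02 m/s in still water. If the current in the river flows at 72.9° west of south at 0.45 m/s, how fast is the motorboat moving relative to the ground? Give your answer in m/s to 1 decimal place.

6.2 m/s

Taking east as x and north as y: velocity relative to the water = (-4.257, 4.257) m/s; the water relative to ground = (-0.430, -0.132) m/s.
Velocity relative to ground = (-4.257, 4.257) + (-0.430, -0.132) = (-4.687, 4.124) m/s.
Speed = |(-4.687, 4.124)| = 6.243 m/s.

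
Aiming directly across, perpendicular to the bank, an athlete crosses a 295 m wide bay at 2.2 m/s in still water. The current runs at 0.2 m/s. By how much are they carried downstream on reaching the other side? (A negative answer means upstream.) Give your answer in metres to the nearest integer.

Perpendicular speed = 2.200 m/s; crossing time = 295 / 2.200 = 134.091 s.
Net downstream speed = 0.200 m/s.
Drift = 0.200 × 134.091 = 26.818 m (downstream).

27 m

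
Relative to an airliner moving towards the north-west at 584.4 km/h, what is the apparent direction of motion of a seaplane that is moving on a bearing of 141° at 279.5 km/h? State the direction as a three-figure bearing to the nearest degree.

137°

Taking east as x and north as y: seaplane velocity = (175.895, -217.212) km/h; airliner velocity = (-413.233, 413.233) km/h.
Velocity of seaplane relative to airliner = (175.895, -217.212) − (-413.233, 413.233) = (589.128, -630.445) km/h.
Bearing = atan2(589.13, -630.45) = 136.94° clockwise from north.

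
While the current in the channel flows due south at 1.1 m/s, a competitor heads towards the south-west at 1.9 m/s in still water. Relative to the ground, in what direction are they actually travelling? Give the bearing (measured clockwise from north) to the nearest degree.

209°

Taking east as x and north as y: velocity relative to the water = (-1.344, -1.344) m/s; the water relative to ground = (0.000, -1.100) m/s.
Velocity relative to ground = (-1.344, -1.344) + (0.000, -1.100) = (-1.344, -2.444) m/s.
Bearing = atan2(-1.34, -2.44) = 208.80° clockwise from north.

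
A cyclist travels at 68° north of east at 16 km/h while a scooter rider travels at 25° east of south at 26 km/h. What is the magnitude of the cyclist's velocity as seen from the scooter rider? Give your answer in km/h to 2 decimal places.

Taking east as x and north as y: cyclist velocity = (5.994, 14.835) km/h; scooter rider velocity = (10.988, -23.564) km/h.
Velocity of cyclist relative to scooter rider = (5.994, 14.835) − (10.988, -23.564) = (-4.994, 38.399) km/h.
Magnitude = |(-4.994, 38.399)| = 38.722 km/h.

38.72 km/h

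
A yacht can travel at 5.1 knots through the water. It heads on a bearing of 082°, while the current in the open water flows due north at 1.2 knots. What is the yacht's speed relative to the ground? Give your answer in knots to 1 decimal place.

Taking east as x and north as y: velocity relative to the water = (5.050, 0.710) knots; the water relative to ground = (0.000, 1.200) knots.
Velocity relative to ground = (5.050, 0.710) + (0.000, 1.200) = (5.050, 1.910) knots.
Speed = |(5.050, 1.910)| = 5.399 knots.

5.4 knots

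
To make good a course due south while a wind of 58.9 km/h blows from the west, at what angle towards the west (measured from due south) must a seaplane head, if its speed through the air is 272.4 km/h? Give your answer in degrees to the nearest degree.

The wind pushes perpendicular to the desired track; the heading must have a component into the wind equal to 58.9 km/h: 272.4 sin θ = 58.9.
sin θ = 0.2162, so θ = 12.487°.

12°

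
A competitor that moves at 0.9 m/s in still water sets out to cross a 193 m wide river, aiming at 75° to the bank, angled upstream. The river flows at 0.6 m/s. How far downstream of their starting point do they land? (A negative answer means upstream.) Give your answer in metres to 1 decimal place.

Perpendicular speed = 0.869 m/s; crossing time = 193 / 0.869 = 222.009 s.
Net downstream speed = 0.367 m/s.
Drift = 0.367 × 222.009 = 81.491 m (downstream).

81.5 m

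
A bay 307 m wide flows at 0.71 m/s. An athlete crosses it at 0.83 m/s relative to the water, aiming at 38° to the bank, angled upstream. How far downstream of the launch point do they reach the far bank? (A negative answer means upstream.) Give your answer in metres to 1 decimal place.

Perpendicular speed = 0.511 m/s; crossing time = 307 / 0.511 = 600.784 s.
Net downstream speed = 0.056 m/s.
Drift = 0.056 × 600.784 = 33.615 m (downstream).

33.6 m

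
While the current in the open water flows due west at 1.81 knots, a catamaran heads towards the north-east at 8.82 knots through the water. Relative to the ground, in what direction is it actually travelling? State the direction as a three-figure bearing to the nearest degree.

Taking east as x and north as y: velocity relative to the water = (6.237, 6.237) knots; the water relative to ground = (-1.810, 0.000) knots.
Velocity relative to ground = (6.237, 6.237) + (-1.810, 0.000) = (4.427, 6.237) knots.
Bearing = atan2(4.43, 6.24) = 35.37° clockwise from north.

035°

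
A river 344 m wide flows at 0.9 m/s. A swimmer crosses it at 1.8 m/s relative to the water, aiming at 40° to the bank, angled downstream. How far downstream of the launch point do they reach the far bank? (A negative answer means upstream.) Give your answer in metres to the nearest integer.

678 m

Perpendicular speed = 1.157 m/s; crossing time = 344 / 1.157 = 297.316 s.
Net downstream speed = 2.279 m/s.
Drift = 2.279 × 297.316 = 677.548 m (downstream).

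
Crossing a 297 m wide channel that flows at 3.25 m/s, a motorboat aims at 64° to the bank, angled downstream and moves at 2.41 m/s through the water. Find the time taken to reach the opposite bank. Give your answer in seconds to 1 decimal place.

137.1 s

The component of the motorboat's velocity perpendicular to the bank is 2.41 × sin 64° = 2.166 m/s.
Only the cross-stream component determines the crossing time; the current contributes nothing perpendicular to the bank.
Time = 297 / 2.166 = 137.113 s.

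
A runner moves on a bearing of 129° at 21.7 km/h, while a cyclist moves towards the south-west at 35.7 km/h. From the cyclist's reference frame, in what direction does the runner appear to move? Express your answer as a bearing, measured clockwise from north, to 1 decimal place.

Taking east as x and north as y: runner velocity = (16.864, -13.656) km/h; cyclist velocity = (-25.244, -25.244) km/h.
Velocity of runner relative to cyclist = (16.864, -13.656) − (-25.244, -25.244) = (42.108, 11.587) km/h.
Bearing = atan2(42.11, 11.59) = 74.61° clockwise from north.

074.6°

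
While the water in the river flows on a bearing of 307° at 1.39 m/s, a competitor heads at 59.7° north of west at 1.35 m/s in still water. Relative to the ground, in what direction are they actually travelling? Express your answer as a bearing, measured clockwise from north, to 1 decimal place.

Taking east as x and north as y: velocity relative to the water = (-0.681, 1.166) m/s; the water relative to ground = (-1.110, 0.837) m/s.
Velocity relative to ground = (-0.681, 1.166) + (-1.110, 0.837) = (-1.791, 2.002) m/s.
Bearing = atan2(-1.79, 2.00) = 318.18° clockwise from north.

318.2°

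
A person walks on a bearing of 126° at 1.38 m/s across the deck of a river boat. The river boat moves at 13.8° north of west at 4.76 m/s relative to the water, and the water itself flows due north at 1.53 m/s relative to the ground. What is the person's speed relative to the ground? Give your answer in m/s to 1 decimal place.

In east/north components (m/s): person relative to river boat = (1.116, -0.811); river boat relative to water = (-4.623, 1.135); water relative to ground = (0.000, 1.530).
Sum = (-3.506, 1.854) m/s.
Speed = |(-3.506, 1.854)| = 3.966 m/s.

4.0 m/s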